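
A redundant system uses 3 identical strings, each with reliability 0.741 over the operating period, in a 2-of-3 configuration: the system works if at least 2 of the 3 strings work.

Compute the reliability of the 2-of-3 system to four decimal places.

0.8335

R = Σ_{i=2}^{3} C(3,i) p^i (1−p)^{3−i} with p = 0.741
C(3,2)·0.741^2·0.259^1 = 0.426636
C(3,3)·0.741^3·0.259^0 = 0.406869
Sum = 0.8335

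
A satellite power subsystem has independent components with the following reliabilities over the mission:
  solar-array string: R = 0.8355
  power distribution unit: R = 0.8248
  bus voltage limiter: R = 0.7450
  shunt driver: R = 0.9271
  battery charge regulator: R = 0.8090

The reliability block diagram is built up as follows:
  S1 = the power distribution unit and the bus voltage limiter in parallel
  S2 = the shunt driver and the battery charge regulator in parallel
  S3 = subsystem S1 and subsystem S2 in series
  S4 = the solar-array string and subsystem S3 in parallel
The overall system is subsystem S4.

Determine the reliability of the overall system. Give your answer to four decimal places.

0.9905

Parallel (power distribution unit and bus voltage limiter): 1 − (1 − 0.824800)(1 − 0.745000) = 0.955324
Parallel (shunt driver and battery charge regulator): 1 − (1 − 0.927100)(1 − 0.809000) = 0.986076
Series ([0.955324] and [0.986076]): 0.955324 × 0.986076 = 0.942022
Parallel (solar-array string and [0.942022]): 1 − (1 − 0.835500)(1 − 0.942022) = 0.9905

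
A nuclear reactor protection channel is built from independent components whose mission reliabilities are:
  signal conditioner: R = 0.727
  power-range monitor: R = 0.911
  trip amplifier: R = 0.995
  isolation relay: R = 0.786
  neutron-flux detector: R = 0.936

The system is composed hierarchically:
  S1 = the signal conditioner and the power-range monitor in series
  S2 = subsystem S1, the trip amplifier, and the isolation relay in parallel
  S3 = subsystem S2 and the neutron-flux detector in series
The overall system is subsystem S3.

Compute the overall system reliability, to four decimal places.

Series (signal conditioner and power-range monitor): 0.727000 × 0.911000 = 0.662297
Parallel ([0.662297], trip amplifier, and isolation relay): 1 − (1 − 0.662297)(1 − 0.995000)(1 − 0.786000) = 0.999639
Series ([0.999639] and neutron-flux detector): 0.999639 × 0.936000 = 0.9357

0.9357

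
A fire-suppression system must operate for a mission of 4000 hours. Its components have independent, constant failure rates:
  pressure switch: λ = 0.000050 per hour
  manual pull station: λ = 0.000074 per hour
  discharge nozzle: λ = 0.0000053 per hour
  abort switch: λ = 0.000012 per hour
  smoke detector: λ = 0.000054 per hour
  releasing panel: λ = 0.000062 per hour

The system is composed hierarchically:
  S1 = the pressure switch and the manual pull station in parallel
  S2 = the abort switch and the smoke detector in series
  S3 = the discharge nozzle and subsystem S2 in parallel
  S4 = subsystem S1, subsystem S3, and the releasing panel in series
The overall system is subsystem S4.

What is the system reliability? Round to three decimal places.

0.740

R(pressure switch) = exp(−0.000050 × 4000) = 0.81873
R(manual pull station) = exp(−0.000074 × 4000) = 0.74379
R(discharge nozzle) = exp(−0.0000053 × 4000) = 0.97902
R(abort switch) = exp(−0.000012 × 4000) = 0.95313
R(smoke detector) = exp(−0.000054 × 4000) = 0.80574
R(releasing panel) = exp(−0.000062 × 4000) = 0.78036
Parallel (pressure switch and manual pull station): 1 − (1 − 0.81873)(1 − 0.74379) = 0.95356
Series (abort switch and smoke detector): 0.95313 × 0.80574 = 0.76797
Parallel (discharge nozzle and [0.76797]): 1 − (1 − 0.97902)(1 − 0.76797) = 0.99513
Series ([0.95356], [0.99513], and releasing panel): 0.95356 × 0.99513 × 0.78036 = 0.740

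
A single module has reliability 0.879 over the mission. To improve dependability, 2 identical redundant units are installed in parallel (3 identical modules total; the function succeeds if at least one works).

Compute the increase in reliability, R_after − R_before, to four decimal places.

0.1192

R_before = 0.879
R_after = 1 − (1 − 0.879)^3 = 0.9982
ΔR = 0.9982 − 0.879 = 0.1192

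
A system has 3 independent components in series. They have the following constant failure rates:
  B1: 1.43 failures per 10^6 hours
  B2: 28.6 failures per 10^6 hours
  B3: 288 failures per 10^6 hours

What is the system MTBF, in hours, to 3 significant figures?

3140

Series of exponential components: λ_sys = Σ λ_i
λ_sys = 0.00000143 + 0.0000286 + 0.000288 = 3.1803e-04 /h
MTBF = 1 / λ_sys = 3140 h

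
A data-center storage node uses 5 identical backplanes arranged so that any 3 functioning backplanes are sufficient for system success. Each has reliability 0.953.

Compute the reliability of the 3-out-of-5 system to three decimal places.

R = Σ_{i=3}^{5} C(5,i) p^i (1−p)^{5−i} with p = 0.953
C(5,3)·0.953^3·0.047^2 = 0.01912
C(5,4)·0.953^4·0.047^1 = 0.19384
C(5,5)·0.953^5·0.047^0 = 0.78608
Sum = 0.999

0.999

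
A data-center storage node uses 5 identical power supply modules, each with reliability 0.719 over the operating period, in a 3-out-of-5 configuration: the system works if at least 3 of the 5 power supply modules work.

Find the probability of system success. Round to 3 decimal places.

0.861

R = Σ_{i=3}^{5} C(5,i) p^i (1−p)^{5−i} with p = 0.719
C(5,3)·0.719^3·0.281^2 = 0.29349
C(5,4)·0.719^4·0.281^1 = 0.37548
C(5,5)·0.719^5·0.281^0 = 0.19215
Sum = 0.861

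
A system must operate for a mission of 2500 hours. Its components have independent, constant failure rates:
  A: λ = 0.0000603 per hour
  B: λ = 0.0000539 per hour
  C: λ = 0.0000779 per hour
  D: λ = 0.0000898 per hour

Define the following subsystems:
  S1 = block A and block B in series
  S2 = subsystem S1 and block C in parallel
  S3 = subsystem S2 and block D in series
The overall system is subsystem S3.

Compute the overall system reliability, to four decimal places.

R(A) = exp(−0.0000603 × 2500) = 0.860063
R(B) = exp(−0.0000539 × 2500) = 0.873934
R(C) = exp(−0.0000779 × 2500) = 0.823040
R(D) = exp(−0.0000898 × 2500) = 0.798916
Series (A and B): 0.860063 × 0.873934 = 0.751638
Parallel ([0.751638] and C): 1 − (1 − 0.751638)(1 − 0.823040) = 0.956050
Series ([0.956050] and D): 0.956050 × 0.798916 = 0.7638

0.7638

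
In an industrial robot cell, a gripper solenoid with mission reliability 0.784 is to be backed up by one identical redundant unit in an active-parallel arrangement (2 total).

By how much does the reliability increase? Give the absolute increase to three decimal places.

0.169

R_before = 0.784
R_after = 1 − (1 − 0.784)^2 = 0.953
ΔR = 0.953 − 0.784 = 0.169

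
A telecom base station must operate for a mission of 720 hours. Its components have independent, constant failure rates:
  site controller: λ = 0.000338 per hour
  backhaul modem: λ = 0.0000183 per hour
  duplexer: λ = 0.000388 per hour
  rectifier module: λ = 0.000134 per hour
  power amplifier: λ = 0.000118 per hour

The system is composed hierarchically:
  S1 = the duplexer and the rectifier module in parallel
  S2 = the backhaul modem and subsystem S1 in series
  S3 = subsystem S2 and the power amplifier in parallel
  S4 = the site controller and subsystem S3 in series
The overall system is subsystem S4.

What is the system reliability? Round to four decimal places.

R(site controller) = exp(−0.000338 × 720) = 0.783989
R(backhaul modem) = exp(−0.0000183 × 720) = 0.986910
R(duplexer) = exp(−0.000388 × 720) = 0.756268
R(rectifier module) = exp(−0.000134 × 720) = 0.908028
R(power amplifier) = exp(−0.000118 × 720) = 0.918549
Parallel (duplexer and rectifier module): 1 − (1 − 0.756268)(1 − 0.908028) = 0.977583
Series (backhaul modem and [0.977583]): 0.986910 × 0.977583 = 0.964786
Parallel ([0.964786] and power amplifier): 1 − (1 − 0.964786)(1 − 0.918549) = 0.997132
Series (site controller and [0.997132]): 0.783989 × 0.997132 = 0.7817

0.7817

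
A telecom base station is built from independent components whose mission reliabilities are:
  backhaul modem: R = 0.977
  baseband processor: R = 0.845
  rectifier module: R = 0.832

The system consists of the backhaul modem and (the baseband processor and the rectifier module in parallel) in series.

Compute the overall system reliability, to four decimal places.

0.9516

Parallel (baseband processor and rectifier module): 1 − (1 − 0.845000)(1 − 0.832000) = 0.973960
Series (backhaul modem and [0.973960]): 0.977000 × 0.973960 = 0.9516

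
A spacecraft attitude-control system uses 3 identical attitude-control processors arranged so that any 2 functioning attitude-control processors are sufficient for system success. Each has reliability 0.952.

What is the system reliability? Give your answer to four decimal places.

0.9933

R = Σ_{i=2}^{3} C(3,i) p^i (1−p)^{3−i} with p = 0.952
C(3,2)·0.952^2·0.048^1 = 0.130508
C(3,3)·0.952^3·0.048^0 = 0.862801
Sum = 0.9933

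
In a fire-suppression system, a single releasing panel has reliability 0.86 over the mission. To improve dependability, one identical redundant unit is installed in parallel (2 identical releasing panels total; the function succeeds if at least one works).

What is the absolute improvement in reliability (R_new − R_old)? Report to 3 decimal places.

0.120

R_before = 0.86
R_after = 1 − (1 − 0.86)^2 = 0.980
ΔR = 0.980 − 0.86 = 0.120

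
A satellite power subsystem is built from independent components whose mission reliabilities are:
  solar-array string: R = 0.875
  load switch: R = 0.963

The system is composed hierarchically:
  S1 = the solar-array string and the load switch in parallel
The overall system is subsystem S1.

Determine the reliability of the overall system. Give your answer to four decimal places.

Parallel (solar-array string and load switch): 1 − (1 − 0.875000)(1 − 0.963000) = 0.9954

0.9954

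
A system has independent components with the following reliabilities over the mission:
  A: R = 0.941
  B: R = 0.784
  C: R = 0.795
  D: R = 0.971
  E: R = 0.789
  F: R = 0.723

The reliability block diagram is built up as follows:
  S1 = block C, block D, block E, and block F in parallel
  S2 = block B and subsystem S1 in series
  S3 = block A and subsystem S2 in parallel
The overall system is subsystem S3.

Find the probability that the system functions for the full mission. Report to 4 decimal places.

Parallel (C, D, E, and F): 1 − (1 − 0.795000)(1 − 0.971000)(1 − 0.789000)(1 − 0.723000) = 0.999653
Series (B and [0.999653]): 0.784000 × 0.999653 = 0.783728
Parallel (A and [0.783728]): 1 − (1 − 0.941000)(1 − 0.783728) = 0.9872

0.9872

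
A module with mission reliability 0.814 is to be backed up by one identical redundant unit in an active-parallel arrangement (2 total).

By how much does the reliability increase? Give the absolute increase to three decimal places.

R_before = 0.814
R_after = 1 − (1 − 0.814)^2 = 0.965
ΔR = 0.965 − 0.814 = 0.151

0.151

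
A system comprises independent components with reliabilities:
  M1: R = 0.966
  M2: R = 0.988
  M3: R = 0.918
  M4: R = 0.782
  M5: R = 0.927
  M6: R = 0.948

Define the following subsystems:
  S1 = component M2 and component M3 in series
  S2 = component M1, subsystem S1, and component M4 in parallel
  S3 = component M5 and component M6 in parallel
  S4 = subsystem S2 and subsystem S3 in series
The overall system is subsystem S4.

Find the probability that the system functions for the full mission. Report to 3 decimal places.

Series (M2 and M3): 0.98800 × 0.91800 = 0.90698
Parallel (M1, [0.90698], and M4): 1 − (1 − 0.96600)(1 − 0.90698)(1 − 0.78200) = 0.99931
Parallel (M5 and M6): 1 − (1 − 0.92700)(1 − 0.94800) = 0.99620
Series ([0.99931] and [0.99620]): 0.99931 × 0.99620 = 0.996

0.996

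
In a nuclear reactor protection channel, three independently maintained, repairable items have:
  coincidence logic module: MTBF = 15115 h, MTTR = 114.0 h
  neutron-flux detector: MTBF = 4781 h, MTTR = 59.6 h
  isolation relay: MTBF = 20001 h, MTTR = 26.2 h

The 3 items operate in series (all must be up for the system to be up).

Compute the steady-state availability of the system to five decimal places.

A(coincidence logic module) = MTBF/(MTBF+MTTR) = 15115/(15115+114.0) = 0.992514
A(neutron-flux detector) = MTBF/(MTBF+MTTR) = 4781/(4781+59.6) = 0.987687
A(isolation relay) = MTBF/(MTBF+MTTR) = 20001/(20001+26.2) = 0.998692
Series availability: 0.992514 × 0.987687 × 0.998692 = 0.97901

0.97901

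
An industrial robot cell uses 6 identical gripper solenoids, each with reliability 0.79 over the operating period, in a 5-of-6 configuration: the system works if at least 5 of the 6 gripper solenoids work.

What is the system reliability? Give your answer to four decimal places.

R = Σ_{i=5}^{6} C(6,i) p^i (1−p)^{6−i} with p = 0.79
C(6,5)·0.79^5·0.21^1 = 0.387709
C(6,6)·0.79^6·0.21^0 = 0.243087
Sum = 0.6308

0.6308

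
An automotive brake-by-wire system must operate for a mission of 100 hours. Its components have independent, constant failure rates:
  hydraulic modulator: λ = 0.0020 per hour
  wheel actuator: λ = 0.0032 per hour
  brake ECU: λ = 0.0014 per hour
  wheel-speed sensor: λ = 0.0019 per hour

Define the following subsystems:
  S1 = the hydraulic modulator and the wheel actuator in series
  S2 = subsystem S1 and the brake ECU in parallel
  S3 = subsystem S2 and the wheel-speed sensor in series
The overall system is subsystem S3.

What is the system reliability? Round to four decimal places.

R(hydraulic modulator) = exp(−0.0020 × 100) = 0.818731
R(wheel actuator) = exp(−0.0032 × 100) = 0.726149
R(brake ECU) = exp(−0.0014 × 100) = 0.869358
R(wheel-speed sensor) = exp(−0.0019 × 100) = 0.826959
Series (hydraulic modulator and wheel actuator): 0.818731 × 0.726149 = 0.594521
Parallel ([0.594521] and brake ECU): 1 − (1 − 0.594521)(1 − 0.869358) = 0.947027
Series ([0.947027] and wheel-speed sensor): 0.947027 × 0.826959 = 0.7832

0.7832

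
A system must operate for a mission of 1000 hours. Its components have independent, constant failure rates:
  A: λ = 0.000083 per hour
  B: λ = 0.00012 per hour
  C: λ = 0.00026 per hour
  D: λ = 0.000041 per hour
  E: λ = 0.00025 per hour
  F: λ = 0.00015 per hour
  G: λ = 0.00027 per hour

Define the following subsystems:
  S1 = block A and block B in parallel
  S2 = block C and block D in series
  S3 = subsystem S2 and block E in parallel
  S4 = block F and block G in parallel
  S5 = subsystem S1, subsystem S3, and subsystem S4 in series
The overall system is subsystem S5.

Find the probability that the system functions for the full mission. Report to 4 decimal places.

0.9032

R(A) = exp(−0.000083 × 1000) = 0.920351
R(B) = exp(−0.00012 × 1000) = 0.886920
R(C) = exp(−0.00026 × 1000) = 0.771052
R(D) = exp(−0.000041 × 1000) = 0.959829
R(E) = exp(−0.00025 × 1000) = 0.778801
R(F) = exp(−0.00015 × 1000) = 0.860708
R(G) = exp(−0.00027 × 1000) = 0.763379
Parallel (A and B): 1 − (1 − 0.920351)(1 − 0.886920) = 0.990993
Series (C and D): 0.771052 × 0.959829 = 0.740078
Parallel ([0.740078] and E): 1 − (1 − 0.740078)(1 − 0.778801) = 0.942506
Parallel (F and G): 1 − (1 − 0.860708)(1 − 0.763379) = 0.967041
Series ([0.990993], [0.942506], and [0.967041]): 0.990993 × 0.942506 × 0.967041 = 0.9032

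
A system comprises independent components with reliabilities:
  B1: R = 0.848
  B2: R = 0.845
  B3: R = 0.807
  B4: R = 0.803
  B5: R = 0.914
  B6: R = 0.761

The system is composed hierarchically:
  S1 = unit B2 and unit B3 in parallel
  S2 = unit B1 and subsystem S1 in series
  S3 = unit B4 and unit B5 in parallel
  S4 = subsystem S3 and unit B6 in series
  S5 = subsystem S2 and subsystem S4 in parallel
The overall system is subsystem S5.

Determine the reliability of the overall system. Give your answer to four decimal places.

0.9553

Parallel (B2 and B3): 1 − (1 − 0.845000)(1 − 0.807000) = 0.970085
Series (B1 and [0.970085]): 0.848000 × 0.970085 = 0.822632
Parallel (B4 and B5): 1 − (1 − 0.803000)(1 − 0.914000) = 0.983058
Series ([0.983058] and B6): 0.983058 × 0.761000 = 0.748107
Parallel ([0.822632] and [0.748107]): 1 − (1 − 0.822632)(1 − 0.748107) = 0.9553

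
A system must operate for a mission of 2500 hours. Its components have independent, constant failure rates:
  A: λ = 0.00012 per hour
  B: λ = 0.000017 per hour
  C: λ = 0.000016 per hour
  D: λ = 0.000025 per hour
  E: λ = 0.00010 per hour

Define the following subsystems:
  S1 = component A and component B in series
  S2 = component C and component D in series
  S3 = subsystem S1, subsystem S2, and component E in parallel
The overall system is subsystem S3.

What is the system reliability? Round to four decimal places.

R(A) = exp(−0.00012 × 2500) = 0.740818
R(B) = exp(−0.000017 × 2500) = 0.958390
R(C) = exp(−0.000016 × 2500) = 0.960789
R(D) = exp(−0.000025 × 2500) = 0.939413
R(E) = exp(−0.00010 × 2500) = 0.778801
Series (A and B): 0.740818 × 0.958390 = 0.709993
Series (C and D): 0.960789 × 0.939413 = 0.902578
Parallel ([0.709993], [0.902578], and E): 1 − (1 − 0.709993)(1 − 0.902578)(1 − 0.778801) = 0.9938

0.9938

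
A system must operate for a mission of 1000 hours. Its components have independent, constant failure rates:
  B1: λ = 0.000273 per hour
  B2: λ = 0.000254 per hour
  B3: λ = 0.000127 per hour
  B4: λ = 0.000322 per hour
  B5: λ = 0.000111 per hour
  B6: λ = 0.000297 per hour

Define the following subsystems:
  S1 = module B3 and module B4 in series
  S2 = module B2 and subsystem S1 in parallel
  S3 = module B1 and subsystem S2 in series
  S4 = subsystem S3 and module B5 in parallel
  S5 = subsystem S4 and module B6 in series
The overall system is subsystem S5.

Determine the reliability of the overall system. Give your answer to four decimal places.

R(B1) = exp(−0.000273 × 1000) = 0.761093
R(B2) = exp(−0.000254 × 1000) = 0.775692
R(B3) = exp(−0.000127 × 1000) = 0.880734
R(B4) = exp(−0.000322 × 1000) = 0.724698
R(B5) = exp(−0.000111 × 1000) = 0.894939
R(B6) = exp(−0.000297 × 1000) = 0.743044
Series (B3 and B4): 0.880734 × 0.724698 = 0.638266
Parallel (B2 and [0.638266]): 1 − (1 − 0.775692)(1 − 0.638266) = 0.918860
Series (B1 and [0.918860]): 0.761093 × 0.918860 = 0.699338
Parallel ([0.699338] and B5): 1 − (1 − 0.699338)(1 − 0.894939) = 0.968412
Series ([0.968412] and B6): 0.968412 × 0.743044 = 0.7196

0.7196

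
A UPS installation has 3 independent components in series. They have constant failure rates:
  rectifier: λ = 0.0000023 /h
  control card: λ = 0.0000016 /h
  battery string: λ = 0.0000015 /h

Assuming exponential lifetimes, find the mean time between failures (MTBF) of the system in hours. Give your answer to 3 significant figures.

185000

Series of exponential components: λ_sys = Σ λ_i
λ_sys = 0.0000023 + 0.0000016 + 0.0000015 = 5.4000e-06 /h
MTBF = 1 / λ_sys = 185000 h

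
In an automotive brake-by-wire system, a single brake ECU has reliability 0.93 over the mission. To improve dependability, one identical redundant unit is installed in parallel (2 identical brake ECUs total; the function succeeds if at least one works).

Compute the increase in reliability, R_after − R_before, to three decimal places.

0.065

R_before = 0.93
R_after = 1 − (1 − 0.93)^2 = 0.995
ΔR = 0.995 − 0.93 = 0.065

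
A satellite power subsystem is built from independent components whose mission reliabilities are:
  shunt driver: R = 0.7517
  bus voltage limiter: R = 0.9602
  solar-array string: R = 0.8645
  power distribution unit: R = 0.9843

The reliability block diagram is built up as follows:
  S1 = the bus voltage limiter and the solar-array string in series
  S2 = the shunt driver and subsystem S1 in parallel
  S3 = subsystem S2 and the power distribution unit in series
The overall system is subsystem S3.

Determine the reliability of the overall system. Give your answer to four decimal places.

0.9428

Series (bus voltage limiter and solar-array string): 0.960200 × 0.864500 = 0.830093
Parallel (shunt driver and [0.830093]): 1 − (1 − 0.751700)(1 − 0.830093) = 0.957812
Series ([0.957812] and power distribution unit): 0.957812 × 0.984300 = 0.9428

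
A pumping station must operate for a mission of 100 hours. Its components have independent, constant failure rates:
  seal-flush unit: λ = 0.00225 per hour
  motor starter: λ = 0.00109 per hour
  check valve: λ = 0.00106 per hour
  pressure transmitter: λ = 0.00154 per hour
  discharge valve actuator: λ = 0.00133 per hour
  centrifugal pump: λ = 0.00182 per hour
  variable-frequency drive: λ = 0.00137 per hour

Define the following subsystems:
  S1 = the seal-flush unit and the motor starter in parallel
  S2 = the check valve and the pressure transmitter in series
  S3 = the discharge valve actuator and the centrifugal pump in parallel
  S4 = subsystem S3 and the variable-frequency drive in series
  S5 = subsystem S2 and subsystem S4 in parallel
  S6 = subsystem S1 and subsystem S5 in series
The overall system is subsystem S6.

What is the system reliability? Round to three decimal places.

0.946

R(seal-flush unit) = exp(−0.00225 × 100) = 0.79852
R(motor starter) = exp(−0.00109 × 100) = 0.89673
R(check valve) = exp(−0.00106 × 100) = 0.89942
R(pressure transmitter) = exp(−0.00154 × 100) = 0.85727
R(discharge valve actuator) = exp(−0.00133 × 100) = 0.87547
R(centrifugal pump) = exp(−0.00182 × 100) = 0.83360
R(variable-frequency drive) = exp(−0.00137 × 100) = 0.87197
Parallel (seal-flush unit and motor starter): 1 − (1 − 0.79852)(1 − 0.89673) = 0.97919
Series (check valve and pressure transmitter): 0.89942 × 0.85727 = 0.77105
Parallel (discharge valve actuator and centrifugal pump): 1 − (1 − 0.87547)(1 − 0.83360) = 0.97928
Series ([0.97928] and variable-frequency drive): 0.97928 × 0.87197 = 0.85390
Parallel ([0.77105] and [0.85390]): 1 − (1 − 0.77105)(1 − 0.85390) = 0.96655
Series ([0.97919] and [0.96655]): 0.97919 × 0.96655 = 0.946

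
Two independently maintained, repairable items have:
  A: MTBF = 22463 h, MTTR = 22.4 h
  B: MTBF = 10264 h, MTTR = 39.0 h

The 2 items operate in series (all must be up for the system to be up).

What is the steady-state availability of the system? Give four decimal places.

0.9952

A(A) = MTBF/(MTBF+MTTR) = 22463/(22463+22.4) = 0.999004
A(B) = MTBF/(MTBF+MTTR) = 10264/(10264+39.0) = 0.996215
Series availability: 0.999004 × 0.996215 = 0.9952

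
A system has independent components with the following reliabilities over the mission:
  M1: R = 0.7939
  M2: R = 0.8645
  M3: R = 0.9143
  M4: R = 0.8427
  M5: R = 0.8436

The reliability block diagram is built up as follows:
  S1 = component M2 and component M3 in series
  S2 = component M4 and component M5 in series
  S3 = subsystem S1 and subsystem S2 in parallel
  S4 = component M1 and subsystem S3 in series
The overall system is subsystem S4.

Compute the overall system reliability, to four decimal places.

Series (M2 and M3): 0.864500 × 0.914300 = 0.790412
Series (M4 and M5): 0.842700 × 0.843600 = 0.710902
Parallel ([0.790412] and [0.710902]): 1 − (1 − 0.790412)(1 − 0.710902) = 0.939409
Series (M1 and [0.939409]): 0.793900 × 0.939409 = 0.7458

0.7458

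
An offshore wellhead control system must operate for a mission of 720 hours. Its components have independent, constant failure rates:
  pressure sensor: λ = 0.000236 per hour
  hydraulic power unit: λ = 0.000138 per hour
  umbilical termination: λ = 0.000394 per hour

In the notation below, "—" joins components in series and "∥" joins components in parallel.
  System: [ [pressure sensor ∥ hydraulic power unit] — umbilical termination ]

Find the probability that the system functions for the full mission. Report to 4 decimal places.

R(pressure sensor) = exp(−0.000236 × 720) = 0.843732
R(hydraulic power unit) = exp(−0.000138 × 720) = 0.905417
R(umbilical termination) = exp(−0.000394 × 720) = 0.753008
Parallel (pressure sensor and hydraulic power unit): 1 − (1 − 0.843732)(1 − 0.905417) = 0.985220
Series ([0.985220] and umbilical termination): 0.985220 × 0.753008 = 0.7419

0.7419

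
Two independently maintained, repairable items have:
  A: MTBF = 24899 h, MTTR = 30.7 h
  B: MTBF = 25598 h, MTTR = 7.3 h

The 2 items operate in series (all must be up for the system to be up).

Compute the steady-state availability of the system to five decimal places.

A(A) = MTBF/(MTBF+MTTR) = 24899/(24899+30.7) = 0.998769
A(B) = MTBF/(MTBF+MTTR) = 25598/(25598+7.3) = 0.999715
Series availability: 0.998769 × 0.999715 = 0.99848

0.99848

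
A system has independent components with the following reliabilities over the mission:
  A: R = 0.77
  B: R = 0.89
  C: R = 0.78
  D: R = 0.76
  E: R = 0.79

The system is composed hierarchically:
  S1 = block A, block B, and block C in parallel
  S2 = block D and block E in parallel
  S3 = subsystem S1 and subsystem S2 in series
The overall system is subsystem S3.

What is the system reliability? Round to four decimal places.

0.9443

Parallel (A, B, and C): 1 − (1 − 0.770000)(1 − 0.890000)(1 − 0.780000) = 0.994434
Parallel (D and E): 1 − (1 − 0.760000)(1 − 0.790000) = 0.949600
Series ([0.994434] and [0.949600]): 0.994434 × 0.949600 = 0.9443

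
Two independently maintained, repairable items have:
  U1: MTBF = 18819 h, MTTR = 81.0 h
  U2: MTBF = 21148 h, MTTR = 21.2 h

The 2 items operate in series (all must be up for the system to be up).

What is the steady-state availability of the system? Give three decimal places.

0.995

A(U1) = MTBF/(MTBF+MTTR) = 18819/(18819+81.0) = 0.995714
A(U2) = MTBF/(MTBF+MTTR) = 21148/(21148+21.2) = 0.998999
Series availability: 0.995714 × 0.998999 = 0.995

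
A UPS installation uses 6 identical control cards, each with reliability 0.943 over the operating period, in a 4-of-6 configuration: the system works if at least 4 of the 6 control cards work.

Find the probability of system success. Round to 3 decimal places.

0.997

R = Σ_{i=4}^{6} C(6,i) p^i (1−p)^{6−i} with p = 0.943
C(6,4)·0.943^4·0.057^2 = 0.03854
C(6,5)·0.943^5·0.057^1 = 0.25503
C(6,6)·0.943^6·0.057^0 = 0.70319
Sum = 0.997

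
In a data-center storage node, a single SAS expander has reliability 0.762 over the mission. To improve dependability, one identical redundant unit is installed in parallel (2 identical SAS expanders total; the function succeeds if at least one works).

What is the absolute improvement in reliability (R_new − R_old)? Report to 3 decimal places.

R_before = 0.762
R_after = 1 − (1 − 0.762)^2 = 0.943
ΔR = 0.943 − 0.762 = 0.181

0.181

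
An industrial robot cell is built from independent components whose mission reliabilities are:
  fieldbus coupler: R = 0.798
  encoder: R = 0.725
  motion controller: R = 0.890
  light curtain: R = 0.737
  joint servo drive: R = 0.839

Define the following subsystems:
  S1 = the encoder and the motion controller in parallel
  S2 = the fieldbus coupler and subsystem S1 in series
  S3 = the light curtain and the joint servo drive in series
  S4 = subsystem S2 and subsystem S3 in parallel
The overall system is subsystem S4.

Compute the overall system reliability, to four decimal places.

Parallel (encoder and motion controller): 1 − (1 − 0.725000)(1 − 0.890000) = 0.969750
Series (fieldbus coupler and [0.969750]): 0.798000 × 0.969750 = 0.773861
Series (light curtain and joint servo drive): 0.737000 × 0.839000 = 0.618343
Parallel ([0.773861] and [0.618343]): 1 − (1 − 0.773861)(1 − 0.618343) = 0.9137

0.9137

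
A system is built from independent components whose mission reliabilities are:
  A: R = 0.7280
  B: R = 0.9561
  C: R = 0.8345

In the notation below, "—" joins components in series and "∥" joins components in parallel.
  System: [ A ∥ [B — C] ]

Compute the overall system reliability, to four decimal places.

Series (B and C): 0.956100 × 0.834500 = 0.797865
Parallel (A and [0.797865]): 1 − (1 − 0.728000)(1 − 0.797865) = 0.9450

0.9450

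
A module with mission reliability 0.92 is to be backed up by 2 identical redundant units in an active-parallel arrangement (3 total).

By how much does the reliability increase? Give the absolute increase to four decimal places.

0.0795

R_before = 0.92
R_after = 1 − (1 − 0.92)^3 = 0.9995
ΔR = 0.9995 − 0.92 = 0.0795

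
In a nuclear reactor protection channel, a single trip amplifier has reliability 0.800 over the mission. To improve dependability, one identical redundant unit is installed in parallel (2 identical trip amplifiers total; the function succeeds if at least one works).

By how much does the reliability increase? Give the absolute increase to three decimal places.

0.160

R_before = 0.800
R_after = 1 − (1 − 0.800)^2 = 0.960
ΔR = 0.960 − 0.800 = 0.160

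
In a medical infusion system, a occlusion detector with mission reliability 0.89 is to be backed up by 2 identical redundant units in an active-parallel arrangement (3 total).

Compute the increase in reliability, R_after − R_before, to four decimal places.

0.1087

R_before = 0.89
R_after = 1 − (1 − 0.89)^3 = 0.9987
ΔR = 0.9987 − 0.89 = 0.1087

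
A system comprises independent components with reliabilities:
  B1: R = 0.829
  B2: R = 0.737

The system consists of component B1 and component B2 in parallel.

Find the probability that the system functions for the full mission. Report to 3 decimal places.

Parallel (B1 and B2): 1 − (1 − 0.82900)(1 − 0.73700) = 0.955

0.955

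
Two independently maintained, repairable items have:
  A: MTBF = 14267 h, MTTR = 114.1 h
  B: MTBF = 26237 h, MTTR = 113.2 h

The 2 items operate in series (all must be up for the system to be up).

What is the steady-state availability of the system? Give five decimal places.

0.98780

A(A) = MTBF/(MTBF+MTTR) = 14267/(14267+114.1) = 0.992066
A(B) = MTBF/(MTBF+MTTR) = 26237/(26237+113.2) = 0.995704
Series availability: 0.992066 × 0.995704 = 0.98780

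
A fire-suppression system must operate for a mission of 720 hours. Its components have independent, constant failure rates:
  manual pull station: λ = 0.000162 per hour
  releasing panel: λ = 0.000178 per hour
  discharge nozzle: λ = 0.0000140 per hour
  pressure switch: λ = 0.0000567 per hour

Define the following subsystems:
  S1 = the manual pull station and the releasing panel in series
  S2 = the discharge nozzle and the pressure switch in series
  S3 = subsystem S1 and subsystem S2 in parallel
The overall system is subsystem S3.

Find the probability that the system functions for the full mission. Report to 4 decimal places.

R(manual pull station) = exp(−0.000162 × 720) = 0.889906
R(releasing panel) = exp(−0.000178 × 720) = 0.879713
R(discharge nozzle) = exp(−0.0000140 × 720) = 0.989971
R(pressure switch) = exp(−0.0000567 × 720) = 0.959998
Series (manual pull station and releasing panel): 0.889906 × 0.879713 = 0.782862
Series (discharge nozzle and pressure switch): 0.989971 × 0.959998 = 0.950370
Parallel ([0.782862] and [0.950370]): 1 − (1 − 0.782862)(1 − 0.950370) = 0.9892

0.9892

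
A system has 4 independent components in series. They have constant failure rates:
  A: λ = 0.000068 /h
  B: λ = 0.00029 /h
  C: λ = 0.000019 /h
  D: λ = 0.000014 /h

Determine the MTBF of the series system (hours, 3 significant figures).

Series of exponential components: λ_sys = Σ λ_i
λ_sys = 0.000068 + 0.00029 + 0.000019 + 0.000014 = 3.9100e-04 /h
MTBF = 1 / λ_sys = 2560 h

2560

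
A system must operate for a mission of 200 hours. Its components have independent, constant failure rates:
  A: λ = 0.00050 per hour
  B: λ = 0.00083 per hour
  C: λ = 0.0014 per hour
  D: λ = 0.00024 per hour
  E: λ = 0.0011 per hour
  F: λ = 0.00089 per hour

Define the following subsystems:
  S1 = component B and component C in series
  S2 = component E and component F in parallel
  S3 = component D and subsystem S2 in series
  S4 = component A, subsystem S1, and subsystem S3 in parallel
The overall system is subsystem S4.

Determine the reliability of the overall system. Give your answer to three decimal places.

R(A) = exp(−0.00050 × 200) = 0.90484
R(B) = exp(−0.00083 × 200) = 0.84705
R(C) = exp(−0.0014 × 200) = 0.75578
R(D) = exp(−0.00024 × 200) = 0.95313
R(E) = exp(−0.0011 × 200) = 0.80252
R(F) = exp(−0.00089 × 200) = 0.83694
Series (B and C): 0.84705 × 0.75578 = 0.64018
Parallel (E and F): 1 − (1 − 0.80252)(1 − 0.83694) = 0.96780
Series (D and [0.96780]): 0.95313 × 0.96780 = 0.92244
Parallel (A, [0.64018], and [0.92244]): 1 − (1 − 0.90484)(1 − 0.64018)(1 − 0.92244) = 0.997

0.997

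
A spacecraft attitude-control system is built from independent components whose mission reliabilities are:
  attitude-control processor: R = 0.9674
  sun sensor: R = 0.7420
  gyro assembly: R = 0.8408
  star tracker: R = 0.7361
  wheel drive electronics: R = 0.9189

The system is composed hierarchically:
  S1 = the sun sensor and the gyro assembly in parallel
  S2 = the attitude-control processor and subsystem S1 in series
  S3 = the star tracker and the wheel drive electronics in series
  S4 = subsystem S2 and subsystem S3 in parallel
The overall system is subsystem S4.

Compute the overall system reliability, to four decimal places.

0.9766

Parallel (sun sensor and gyro assembly): 1 − (1 − 0.742000)(1 − 0.840800) = 0.958926
Series (attitude-control processor and [0.958926]): 0.967400 × 0.958926 = 0.927665
Series (star tracker and wheel drive electronics): 0.736100 × 0.918900 = 0.676402
Parallel ([0.927665] and [0.676402]): 1 − (1 − 0.927665)(1 − 0.676402) = 0.9766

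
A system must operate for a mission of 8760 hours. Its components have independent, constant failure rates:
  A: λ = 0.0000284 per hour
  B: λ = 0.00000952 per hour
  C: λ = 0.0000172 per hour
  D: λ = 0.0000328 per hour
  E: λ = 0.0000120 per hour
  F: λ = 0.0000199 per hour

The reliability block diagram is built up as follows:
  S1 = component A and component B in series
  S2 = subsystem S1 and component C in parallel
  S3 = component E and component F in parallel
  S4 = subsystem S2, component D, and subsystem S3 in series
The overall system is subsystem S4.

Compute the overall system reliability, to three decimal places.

R(A) = exp(−0.0000284 × 8760) = 0.77975
R(B) = exp(−0.00000952 × 8760) = 0.91999
R(C) = exp(−0.0000172 × 8760) = 0.86013
R(D) = exp(−0.0000328 × 8760) = 0.75027
R(E) = exp(−0.0000120 × 8760) = 0.90022
R(F) = exp(−0.0000199 × 8760) = 0.84002
Series (A and B): 0.77975 × 0.91999 = 0.71736
Parallel ([0.71736] and C): 1 − (1 − 0.71736)(1 − 0.86013) = 0.96047
Parallel (E and F): 1 − (1 − 0.90022)(1 − 0.84002) = 0.98404
Series ([0.96047], D, and [0.98404]): 0.96047 × 0.75027 × 0.98404 = 0.709

0.709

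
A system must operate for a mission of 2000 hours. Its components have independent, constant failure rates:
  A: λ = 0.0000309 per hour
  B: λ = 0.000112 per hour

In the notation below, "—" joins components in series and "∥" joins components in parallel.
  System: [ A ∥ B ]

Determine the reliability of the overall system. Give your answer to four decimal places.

0.9880

R(A) = exp(−0.0000309 × 2000) = 0.940071
R(B) = exp(−0.000112 × 2000) = 0.799315
Parallel (A and B): 1 − (1 − 0.940071)(1 − 0.799315) = 0.9880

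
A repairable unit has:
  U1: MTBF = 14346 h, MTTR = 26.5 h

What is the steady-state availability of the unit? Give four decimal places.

0.9982

A(U1) = MTBF/(MTBF+MTTR) = 14346/(14346+26.5) = 0.9982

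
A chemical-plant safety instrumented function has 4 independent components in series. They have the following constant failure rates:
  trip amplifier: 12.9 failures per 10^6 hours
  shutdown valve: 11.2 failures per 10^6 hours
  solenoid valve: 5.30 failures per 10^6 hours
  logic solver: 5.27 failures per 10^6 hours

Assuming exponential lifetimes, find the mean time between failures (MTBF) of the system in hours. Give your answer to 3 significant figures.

28800

Series of exponential components: λ_sys = Σ λ_i
λ_sys = 0.0000129 + 0.0000112 + 0.00000530 + 0.00000527 = 3.4670e-05 /h
MTBF = 1 / λ_sys = 28800 h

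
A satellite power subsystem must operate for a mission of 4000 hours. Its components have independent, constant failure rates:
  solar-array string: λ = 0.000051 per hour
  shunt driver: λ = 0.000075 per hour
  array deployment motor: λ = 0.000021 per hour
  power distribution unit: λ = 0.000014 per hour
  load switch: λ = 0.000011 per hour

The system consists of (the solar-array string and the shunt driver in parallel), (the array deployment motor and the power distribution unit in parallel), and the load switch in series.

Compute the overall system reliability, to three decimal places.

0.907

R(solar-array string) = exp(−0.000051 × 4000) = 0.81546
R(shunt driver) = exp(−0.000075 × 4000) = 0.74082
R(array deployment motor) = exp(−0.000021 × 4000) = 0.91943
R(power distribution unit) = exp(−0.000014 × 4000) = 0.94554
R(load switch) = exp(−0.000011 × 4000) = 0.95695
Parallel (solar-array string and shunt driver): 1 − (1 − 0.81546)(1 − 0.74082) = 0.95217
Parallel (array deployment motor and power distribution unit): 1 − (1 − 0.91943)(1 − 0.94554) = 0.99561
Series ([0.95217], [0.99561], and load switch): 0.95217 × 0.99561 × 0.95695 = 0.907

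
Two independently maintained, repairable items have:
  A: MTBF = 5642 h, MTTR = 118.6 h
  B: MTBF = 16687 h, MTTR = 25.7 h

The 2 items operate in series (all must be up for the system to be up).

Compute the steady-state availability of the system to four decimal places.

0.9779

A(A) = MTBF/(MTBF+MTTR) = 5642/(5642+118.6) = 0.979412
A(B) = MTBF/(MTBF+MTTR) = 16687/(16687+25.7) = 0.998462
Series availability: 0.979412 × 0.998462 = 0.9779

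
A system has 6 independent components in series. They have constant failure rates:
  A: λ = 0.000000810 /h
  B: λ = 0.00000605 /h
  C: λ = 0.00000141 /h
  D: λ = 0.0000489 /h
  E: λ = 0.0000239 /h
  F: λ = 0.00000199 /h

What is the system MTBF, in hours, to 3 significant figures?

Series of exponential components: λ_sys = Σ λ_i
λ_sys = 0.000000810 + 0.00000605 + 0.00000141 + 0.0000489 + 0.0000239 + 0.00000199 = 8.3060e-05 /h
MTBF = 1 / λ_sys = 12000 h

12000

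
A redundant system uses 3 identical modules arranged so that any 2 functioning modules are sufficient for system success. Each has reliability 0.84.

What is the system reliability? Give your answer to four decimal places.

R = Σ_{i=2}^{3} C(3,i) p^i (1−p)^{3−i} with p = 0.84
C(3,2)·0.84^2·0.16^1 = 0.338688
C(3,3)·0.84^3·0.16^0 = 0.592704
Sum = 0.9314

0.9314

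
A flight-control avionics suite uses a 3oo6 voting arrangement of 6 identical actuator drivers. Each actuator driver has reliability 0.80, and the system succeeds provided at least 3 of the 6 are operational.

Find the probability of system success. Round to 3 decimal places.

0.983

R = Σ_{i=3}^{6} C(6,i) p^i (1−p)^{6−i} with p = 0.80
C(6,3)·0.80^3·0.20^3 = 0.08192
C(6,4)·0.80^4·0.20^2 = 0.24576
C(6,5)·0.80^5·0.20^1 = 0.39322
C(6,6)·0.80^6·0.20^0 = 0.26214
Sum = 0.983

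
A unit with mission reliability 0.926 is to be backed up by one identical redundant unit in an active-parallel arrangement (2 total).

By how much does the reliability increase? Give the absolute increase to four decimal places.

R_before = 0.926
R_after = 1 − (1 − 0.926)^2 = 0.9945
ΔR = 0.9945 − 0.926 = 0.0685

0.0685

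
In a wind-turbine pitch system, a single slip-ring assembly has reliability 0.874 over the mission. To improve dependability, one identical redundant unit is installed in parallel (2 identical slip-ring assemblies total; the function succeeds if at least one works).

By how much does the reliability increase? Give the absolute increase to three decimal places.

R_before = 0.874
R_after = 1 − (1 − 0.874)^2 = 0.984
ΔR = 0.984 − 0.874 = 0.110

0.110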